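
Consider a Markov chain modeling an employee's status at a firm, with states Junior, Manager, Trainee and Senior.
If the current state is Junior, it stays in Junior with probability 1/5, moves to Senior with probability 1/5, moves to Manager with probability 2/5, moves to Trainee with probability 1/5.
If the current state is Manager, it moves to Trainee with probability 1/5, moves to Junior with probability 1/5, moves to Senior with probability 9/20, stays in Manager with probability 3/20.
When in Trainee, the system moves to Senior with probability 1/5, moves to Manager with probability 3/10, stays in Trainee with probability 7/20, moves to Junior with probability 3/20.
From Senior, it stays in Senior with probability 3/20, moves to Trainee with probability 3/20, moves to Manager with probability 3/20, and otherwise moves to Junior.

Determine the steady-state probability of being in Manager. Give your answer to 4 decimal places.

Let the stationary distribution be π with π = πP and π_1 + π_2 + π_3 + π_4 = 1.
π_1 = 0.2·π_1 + 0.2·π_2 + 0.15·π_3 + 0.55·π_4
π_2 = 0.4·π_1 + 0.15·π_2 + 0.3·π_3 + 0.15·π_4
π_3 = 0.2·π_1 + 0.2·π_2 + 0.35·π_3 + 0.15·π_4
Solving with the normalization constraint gives π = (0.2767, 0.2522, 0.2206, 0.2505).
So the stationary probability of Manager is 0.2522.

0.2522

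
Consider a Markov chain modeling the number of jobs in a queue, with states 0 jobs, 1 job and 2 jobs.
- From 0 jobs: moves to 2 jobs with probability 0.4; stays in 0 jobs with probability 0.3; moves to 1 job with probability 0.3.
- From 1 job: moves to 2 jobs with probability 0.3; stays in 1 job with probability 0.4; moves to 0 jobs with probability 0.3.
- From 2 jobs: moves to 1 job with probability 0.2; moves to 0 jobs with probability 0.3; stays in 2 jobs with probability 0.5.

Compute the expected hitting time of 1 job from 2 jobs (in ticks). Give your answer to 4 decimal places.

Let t(s) be the expected number of ticks to first reach 1 job from state s, with t(1 job) = 0. Conditioning on the first tick:
t(0 jobs) = 1 + 0.3·t(0 jobs) + 0.4·t(2 jobs)
t(2 jobs) = 1 + 0.3·t(0 jobs) + 0.5·t(2 jobs)
Solving: t(0 jobs) = 3.9130, t(2 jobs) = 4.3478.
Expected ticks from 2 jobs to 1 job: 4.3478.

4.3478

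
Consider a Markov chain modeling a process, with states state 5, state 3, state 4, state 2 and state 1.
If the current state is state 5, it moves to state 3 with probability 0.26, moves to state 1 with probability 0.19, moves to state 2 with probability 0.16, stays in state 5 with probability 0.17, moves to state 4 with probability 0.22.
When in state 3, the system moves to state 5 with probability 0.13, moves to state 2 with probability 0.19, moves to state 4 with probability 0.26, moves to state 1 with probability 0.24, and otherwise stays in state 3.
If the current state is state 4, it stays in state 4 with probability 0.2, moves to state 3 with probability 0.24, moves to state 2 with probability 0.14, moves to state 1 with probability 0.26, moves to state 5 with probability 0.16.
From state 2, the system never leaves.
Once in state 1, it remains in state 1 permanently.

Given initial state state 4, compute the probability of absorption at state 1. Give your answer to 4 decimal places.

Let h(s) be the probability of absorption at state 1 starting from transient state s. Then h(state 1) = 1 and h(state 2) = 0. By first-step analysis:
h(state 5) = 0.17·h(state 5) + 0.26·h(state 3) + 0.22·h(state 4) + 0.16·0 + 0.19·1
h(state 3) = 0.13·h(state 5) + 0.18·h(state 3) + 0.26·h(state 4) + 0.19·0 + 0.24·1
h(state 4) = 0.16·h(state 5) + 0.24·h(state 3) + 0.2·h(state 4) + 0.14·0 + 0.26·1
Solving: h(state 5) = 0.5723, h(state 3) = 0.5777, h(state 4) = 0.6128.
Starting from state 4, the probability is 0.6128.

0.6128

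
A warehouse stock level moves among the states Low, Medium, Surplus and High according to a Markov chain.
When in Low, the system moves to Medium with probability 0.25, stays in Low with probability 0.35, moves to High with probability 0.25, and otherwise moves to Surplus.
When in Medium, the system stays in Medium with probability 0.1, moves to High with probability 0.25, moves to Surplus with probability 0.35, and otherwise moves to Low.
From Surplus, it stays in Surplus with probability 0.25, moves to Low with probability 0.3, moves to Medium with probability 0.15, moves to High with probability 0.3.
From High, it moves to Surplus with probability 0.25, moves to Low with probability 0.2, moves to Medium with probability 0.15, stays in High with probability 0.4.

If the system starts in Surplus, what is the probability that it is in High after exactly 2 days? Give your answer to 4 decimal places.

0.3075

Propagate the distribution vector 2 days from Surplus.
After 0 days: (0.0000, 0.0000, 1.0000, 0.0000)
After 1 day: (0.3000, 0.1500, 0.2500, 0.3000)
After 2 days: (0.2850, 0.1725, 0.2350, 0.3075)
P(in High after 2 days) = 0.3075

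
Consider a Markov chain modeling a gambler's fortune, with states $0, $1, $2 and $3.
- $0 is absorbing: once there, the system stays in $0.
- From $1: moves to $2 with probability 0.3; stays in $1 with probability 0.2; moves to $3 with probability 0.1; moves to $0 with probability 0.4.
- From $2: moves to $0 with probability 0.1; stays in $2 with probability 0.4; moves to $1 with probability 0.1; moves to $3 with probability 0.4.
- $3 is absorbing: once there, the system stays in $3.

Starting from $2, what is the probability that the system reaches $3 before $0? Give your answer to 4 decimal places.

0.7333

Let h(s) be the probability of absorption at $3 starting from transient state s. Then h($3) = 1 and h($0) = 0. By first-step analysis:
h($1) = 0.4·0 + 0.2·h($1) + 0.3·h($2) + 0.1·1
h($2) = 0.1·0 + 0.1·h($1) + 0.4·h($2) + 0.4·1
Solving: h($1) = 0.4000, h($2) = 0.7333.
Starting from $2, the probability is 0.7333.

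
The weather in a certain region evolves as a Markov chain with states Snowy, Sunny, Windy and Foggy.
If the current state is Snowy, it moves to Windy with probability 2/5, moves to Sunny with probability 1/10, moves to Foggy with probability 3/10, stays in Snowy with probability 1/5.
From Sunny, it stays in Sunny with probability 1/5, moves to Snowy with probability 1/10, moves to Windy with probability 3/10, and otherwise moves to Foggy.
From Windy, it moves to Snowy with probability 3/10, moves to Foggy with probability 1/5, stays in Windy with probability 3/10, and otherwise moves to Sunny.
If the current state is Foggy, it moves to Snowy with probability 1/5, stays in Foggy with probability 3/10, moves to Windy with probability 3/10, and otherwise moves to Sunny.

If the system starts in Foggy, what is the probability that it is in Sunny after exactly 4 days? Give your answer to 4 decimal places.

Propagate the distribution vector 4 days from Foggy.
After 0 days: (0.0000, 0.0000, 0.0000, 1.0000)
After 1 day: (0.2000, 0.2000, 0.3000, 0.3000)
After 2 days: (0.2100, 0.1800, 0.3200, 0.2900)
After 3 days: (0.2140, 0.1790, 0.3210, 0.2860)
After 4 days: (0.2142, 0.1786, 0.3214, 0.2858)
P(in Sunny after 4 days) = 0.1786

0.1786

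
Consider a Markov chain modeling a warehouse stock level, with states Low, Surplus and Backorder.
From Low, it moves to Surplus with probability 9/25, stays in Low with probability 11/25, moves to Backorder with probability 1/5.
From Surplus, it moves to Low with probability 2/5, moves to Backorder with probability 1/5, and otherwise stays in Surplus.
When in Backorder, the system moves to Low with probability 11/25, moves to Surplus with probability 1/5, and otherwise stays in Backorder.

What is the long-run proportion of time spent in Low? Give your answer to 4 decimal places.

0.4266

Let the stationary distribution be π with π = πP and π_1 + π_2 + π_3 = 1.
π_1 = 0.44·π_1 + 0.4·π_2 + 0.44·π_3
π_2 = 0.36·π_1 + 0.4·π_2 + 0.2·π_3
Solving with the normalization constraint gives π = (0.4266, 0.3353, 0.2381).
So the stationary probability of Low is 0.4266.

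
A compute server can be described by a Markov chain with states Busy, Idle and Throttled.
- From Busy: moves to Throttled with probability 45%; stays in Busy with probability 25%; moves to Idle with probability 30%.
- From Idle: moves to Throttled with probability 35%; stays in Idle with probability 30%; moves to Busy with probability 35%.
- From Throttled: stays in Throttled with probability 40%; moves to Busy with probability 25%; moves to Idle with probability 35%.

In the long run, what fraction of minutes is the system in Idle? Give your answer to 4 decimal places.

0.3199

Let the stationary distribution be π with π = πP and π_1 + π_2 + π_3 = 1.
π_1 = 0.25·π_1 + 0.35·π_2 + 0.25·π_3
π_2 = 0.3·π_1 + 0.3·π_2 + 0.35·π_3
Solving with the normalization constraint gives π = (0.2820, 0.3199, 0.3981).
So the stationary probability of Idle is 0.3199.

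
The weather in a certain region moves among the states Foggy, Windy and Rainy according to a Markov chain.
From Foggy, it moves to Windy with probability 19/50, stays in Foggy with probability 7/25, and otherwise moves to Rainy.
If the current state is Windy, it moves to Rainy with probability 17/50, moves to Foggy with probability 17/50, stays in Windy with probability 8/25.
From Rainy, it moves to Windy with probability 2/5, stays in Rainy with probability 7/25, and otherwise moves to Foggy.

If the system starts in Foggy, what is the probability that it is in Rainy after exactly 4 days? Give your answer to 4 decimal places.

Propagate the distribution vector 4 days from Foggy.
After 0 days: (1.0000, 0.0000, 0.0000)
After 1 day: (0.2800, 0.3800, 0.3400)
After 2 days: (0.3164, 0.3640, 0.3196)
After 3 days: (0.3146, 0.3646, 0.3208)
After 4 days: (0.3147, 0.3645, 0.3208)
P(in Rainy after 4 days) = 0.3208

0.3208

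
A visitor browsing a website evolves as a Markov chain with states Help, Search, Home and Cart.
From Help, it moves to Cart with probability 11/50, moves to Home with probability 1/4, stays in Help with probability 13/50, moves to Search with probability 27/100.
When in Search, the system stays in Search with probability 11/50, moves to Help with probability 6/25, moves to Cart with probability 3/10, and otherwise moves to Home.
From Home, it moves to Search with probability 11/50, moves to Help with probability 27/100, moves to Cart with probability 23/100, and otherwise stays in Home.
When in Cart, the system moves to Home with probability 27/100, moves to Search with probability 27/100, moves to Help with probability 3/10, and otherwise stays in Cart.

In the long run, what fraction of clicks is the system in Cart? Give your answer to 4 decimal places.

0.2285

Let the stationary distribution be π with π = πP and π_1 + π_2 + π_3 + π_4 = 1.
π_1 = 0.26·π_1 + 0.24·π_2 + 0.27·π_3 + 0.3·π_4
π_2 = 0.27·π_1 + 0.22·π_2 + 0.22·π_3 + 0.27·π_4
π_3 = 0.25·π_1 + 0.24·π_2 + 0.28·π_3 + 0.27·π_4
Solving with the normalization constraint gives π = (0.2668, 0.2448, 0.2599, 0.2285).
So the stationary probability of Cart is 0.2285.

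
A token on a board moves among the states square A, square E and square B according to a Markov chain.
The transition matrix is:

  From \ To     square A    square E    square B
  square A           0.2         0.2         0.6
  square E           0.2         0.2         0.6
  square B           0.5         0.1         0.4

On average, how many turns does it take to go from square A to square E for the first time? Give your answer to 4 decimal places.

6.6667

Let t(s) be the expected number of turns to first reach square E from state s, with t(square E) = 0. Conditioning on the first turn:
t(square A) = 1 + 0.2·t(square A) + 0.6·t(square B)
t(square B) = 1 + 0.5·t(square A) + 0.4·t(square B)
Solving: t(square A) = 6.6667, t(square B) = 7.2222.
Expected turns from square A to square E: 6.6667.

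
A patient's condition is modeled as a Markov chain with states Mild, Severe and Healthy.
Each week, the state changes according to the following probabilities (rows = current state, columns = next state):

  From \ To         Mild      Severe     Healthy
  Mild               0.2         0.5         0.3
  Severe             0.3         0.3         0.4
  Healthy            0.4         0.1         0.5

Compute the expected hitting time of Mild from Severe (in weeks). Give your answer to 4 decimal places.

Let t(s) be the expected number of weeks to first reach Mild from state s, with t(Mild) = 0. Conditioning on the first week:
t(Severe) = 1 + 0.3·t(Severe) + 0.4·t(Healthy)
t(Healthy) = 1 + 0.1·t(Severe) + 0.5·t(Healthy)
Solving: t(Severe) = 2.9032, t(Healthy) = 2.5806.
Expected weeks from Severe to Mild: 2.9032.

2.9032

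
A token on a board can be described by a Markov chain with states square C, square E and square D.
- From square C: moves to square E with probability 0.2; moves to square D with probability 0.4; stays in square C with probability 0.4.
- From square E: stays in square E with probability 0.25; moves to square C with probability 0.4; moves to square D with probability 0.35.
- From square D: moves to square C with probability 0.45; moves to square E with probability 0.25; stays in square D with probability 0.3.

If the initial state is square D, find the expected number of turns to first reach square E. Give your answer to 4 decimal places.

Let t(s) be the expected number of turns to first reach square E from state s, with t(square E) = 0. Conditioning on the first turn:
t(square C) = 1 + 0.4·t(square C) + 0.4·t(square D)
t(square D) = 1 + 0.45·t(square C) + 0.3·t(square D)
Solving: t(square C) = 4.5833, t(square D) = 4.3750.
Expected turns from square D to square E: 4.3750.

4.3750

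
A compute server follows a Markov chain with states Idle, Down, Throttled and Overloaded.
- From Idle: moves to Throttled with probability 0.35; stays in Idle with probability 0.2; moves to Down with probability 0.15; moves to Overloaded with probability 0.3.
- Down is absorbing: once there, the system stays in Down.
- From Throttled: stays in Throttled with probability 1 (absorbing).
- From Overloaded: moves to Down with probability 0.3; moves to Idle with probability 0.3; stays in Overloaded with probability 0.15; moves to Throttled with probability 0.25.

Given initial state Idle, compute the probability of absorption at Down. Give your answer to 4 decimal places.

Let h(s) be the probability of absorption at Down starting from transient state s. Then h(Down) = 1 and h(Throttled) = 0. By first-step analysis:
h(Idle) = 0.2·h(Idle) + 0.15·1 + 0.35·0 + 0.3·h(Overloaded)
h(Overloaded) = 0.3·h(Idle) + 0.3·1 + 0.25·0 + 0.15·h(Overloaded)
Solving: h(Idle) = 0.3686, h(Overloaded) = 0.4831.
Starting from Idle, the probability is 0.3686.

0.3686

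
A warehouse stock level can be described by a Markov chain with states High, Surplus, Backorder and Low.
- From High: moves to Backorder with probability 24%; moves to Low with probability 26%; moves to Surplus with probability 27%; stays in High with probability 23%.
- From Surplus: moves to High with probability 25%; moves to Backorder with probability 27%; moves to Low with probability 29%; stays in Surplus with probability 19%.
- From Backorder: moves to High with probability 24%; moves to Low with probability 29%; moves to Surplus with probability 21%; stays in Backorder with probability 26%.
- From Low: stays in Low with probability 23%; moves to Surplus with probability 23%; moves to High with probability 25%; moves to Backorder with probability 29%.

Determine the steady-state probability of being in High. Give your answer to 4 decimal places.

0.2425

Let the stationary distribution be π with π = πP and π_1 + π_2 + π_3 + π_4 = 1.
π_1 = 0.23·π_1 + 0.25·π_2 + 0.24·π_3 + 0.25·π_4
π_2 = 0.27·π_1 + 0.19·π_2 + 0.21·π_3 + 0.23·π_4
π_3 = 0.24·π_1 + 0.27·π_2 + 0.26·π_3 + 0.29·π_4
Solving with the normalization constraint gives π = (0.2425, 0.2254, 0.2654, 0.2667).
So the stationary probability of High is 0.2425.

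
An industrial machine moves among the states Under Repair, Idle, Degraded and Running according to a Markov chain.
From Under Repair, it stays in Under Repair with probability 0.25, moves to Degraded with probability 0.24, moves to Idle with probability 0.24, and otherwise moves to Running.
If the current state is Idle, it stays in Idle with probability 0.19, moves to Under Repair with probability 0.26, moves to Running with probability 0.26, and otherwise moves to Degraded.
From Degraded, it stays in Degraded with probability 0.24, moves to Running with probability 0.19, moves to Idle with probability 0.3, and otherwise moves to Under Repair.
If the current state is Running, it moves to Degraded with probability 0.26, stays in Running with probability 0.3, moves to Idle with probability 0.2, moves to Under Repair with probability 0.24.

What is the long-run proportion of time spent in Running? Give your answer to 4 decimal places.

0.2548

Let the stationary distribution be π with π = πP and π_1 + π_2 + π_3 + π_4 = 1.
π_1 = 0.25·π_1 + 0.26·π_2 + 0.27·π_3 + 0.24·π_4
π_2 = 0.24·π_1 + 0.19·π_2 + 0.3·π_3 + 0.2·π_4
π_3 = 0.24·π_1 + 0.29·π_2 + 0.24·π_3 + 0.26·π_4
Solving with the normalization constraint gives π = (0.2549, 0.2335, 0.2568, 0.2548).
So the stationary probability of Running is 0.2548.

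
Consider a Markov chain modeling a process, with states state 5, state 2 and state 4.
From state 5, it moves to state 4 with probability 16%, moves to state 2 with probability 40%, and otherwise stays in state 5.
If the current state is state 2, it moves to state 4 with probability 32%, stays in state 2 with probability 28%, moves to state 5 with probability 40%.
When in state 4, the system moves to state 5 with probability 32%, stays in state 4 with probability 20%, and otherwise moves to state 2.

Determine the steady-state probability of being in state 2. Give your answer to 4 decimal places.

0.3735

Let the stationary distribution be π with π = πP and π_1 + π_2 + π_3 = 1.
π_1 = 0.44·π_1 + 0.4·π_2 + 0.32·π_3
π_2 = 0.4·π_1 + 0.28·π_2 + 0.48·π_3
Solving with the normalization constraint gives π = (0.3976, 0.3735, 0.2289).
So the stationary probability of state 2 is 0.3735.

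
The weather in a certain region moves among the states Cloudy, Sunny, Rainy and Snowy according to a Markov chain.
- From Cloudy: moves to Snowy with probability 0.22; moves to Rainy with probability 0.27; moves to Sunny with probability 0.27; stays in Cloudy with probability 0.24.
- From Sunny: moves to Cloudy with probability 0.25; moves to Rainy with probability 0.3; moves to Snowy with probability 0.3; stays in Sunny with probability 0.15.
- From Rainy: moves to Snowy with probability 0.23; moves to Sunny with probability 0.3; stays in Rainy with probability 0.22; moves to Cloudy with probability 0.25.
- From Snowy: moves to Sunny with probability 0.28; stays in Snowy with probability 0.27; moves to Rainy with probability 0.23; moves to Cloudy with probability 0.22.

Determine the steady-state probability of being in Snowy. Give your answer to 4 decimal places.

0.2553

Let the stationary distribution be π with π = πP and π_1 + π_2 + π_3 + π_4 = 1.
π_1 = 0.24·π_1 + 0.25·π_2 + 0.25·π_3 + 0.22·π_4
π_2 = 0.27·π_1 + 0.15·π_2 + 0.3·π_3 + 0.28·π_4
π_3 = 0.27·π_1 + 0.3·π_2 + 0.22·π_3 + 0.23·π_4
Solving with the normalization constraint gives π = (0.2399, 0.2502, 0.2546, 0.2553).
So the stationary probability of Snowy is 0.2553.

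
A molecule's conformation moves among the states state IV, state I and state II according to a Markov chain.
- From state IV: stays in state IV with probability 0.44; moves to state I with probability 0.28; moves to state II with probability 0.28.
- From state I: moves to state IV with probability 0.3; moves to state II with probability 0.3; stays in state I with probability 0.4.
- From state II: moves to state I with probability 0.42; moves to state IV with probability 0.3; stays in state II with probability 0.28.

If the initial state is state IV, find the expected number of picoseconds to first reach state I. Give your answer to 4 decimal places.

Let t(s) be the expected number of picoseconds to first reach state I from state s, with t(state I) = 0. Conditioning on the first picosecond:
t(state IV) = 1 + 0.44·t(state IV) + 0.28·t(state II)
t(state II) = 1 + 0.3·t(state IV) + 0.28·t(state II)
Solving: t(state IV) = 3.1328, t(state II) = 2.6942.
Expected picoseconds from state IV to state I: 3.1328.

3.1328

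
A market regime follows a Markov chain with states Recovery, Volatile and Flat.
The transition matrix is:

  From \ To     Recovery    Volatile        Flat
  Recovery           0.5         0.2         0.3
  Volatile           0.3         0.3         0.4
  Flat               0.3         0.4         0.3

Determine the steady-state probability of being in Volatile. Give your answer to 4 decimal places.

0.2955

Let the stationary distribution be π with π = πP and π_1 + π_2 + π_3 = 1.
π_1 = 0.5·π_1 + 0.3·π_2 + 0.3·π_3
π_2 = 0.2·π_1 + 0.3·π_2 + 0.4·π_3
Solving with the normalization constraint gives π = (0.3750, 0.2955, 0.3295).
So the stationary probability of Volatile is 0.2955.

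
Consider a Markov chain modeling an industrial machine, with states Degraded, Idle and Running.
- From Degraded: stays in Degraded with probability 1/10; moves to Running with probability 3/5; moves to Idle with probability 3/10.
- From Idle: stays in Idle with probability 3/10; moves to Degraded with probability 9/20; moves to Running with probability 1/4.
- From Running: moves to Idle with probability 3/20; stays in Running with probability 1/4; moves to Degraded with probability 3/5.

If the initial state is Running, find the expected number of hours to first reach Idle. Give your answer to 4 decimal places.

4.7619

Let t(s) be the expected number of hours to first reach Idle from state s, with t(Idle) = 0. Conditioning on the first hour:
t(Degraded) = 1 + 0.1·t(Degraded) + 0.6·t(Running)
t(Running) = 1 + 0.6·t(Degraded) + 0.25·t(Running)
Solving: t(Degraded) = 4.2857, t(Running) = 4.7619.
Expected hours from Running to Idle: 4.7619.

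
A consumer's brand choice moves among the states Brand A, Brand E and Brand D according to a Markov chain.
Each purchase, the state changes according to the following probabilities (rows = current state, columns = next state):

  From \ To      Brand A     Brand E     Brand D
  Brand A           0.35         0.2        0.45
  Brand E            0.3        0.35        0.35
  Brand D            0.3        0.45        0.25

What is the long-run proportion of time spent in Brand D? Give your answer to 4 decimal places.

0.3469

Let the stationary distribution be π with π = πP and π_1 + π_2 + π_3 = 1.
π_1 = 0.35·π_1 + 0.3·π_2 + 0.3·π_3
π_2 = 0.2·π_1 + 0.35·π_2 + 0.45·π_3
Solving with the normalization constraint gives π = (0.3158, 0.3373, 0.3469).
So the stationary probability of Brand D is 0.3469.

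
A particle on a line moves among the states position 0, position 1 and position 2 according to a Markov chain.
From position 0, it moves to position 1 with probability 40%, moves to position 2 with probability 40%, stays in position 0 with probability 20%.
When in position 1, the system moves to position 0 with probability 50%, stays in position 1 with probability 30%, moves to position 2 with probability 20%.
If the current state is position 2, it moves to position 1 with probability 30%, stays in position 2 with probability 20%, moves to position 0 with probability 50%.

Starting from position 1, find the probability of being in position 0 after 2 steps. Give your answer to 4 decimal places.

0.3500

Sum over the intermediate state after 1 step:
P = P(position 1→position 0)·P(position 0→position 0) + P(position 1→position 1)·P(position 1→position 0) + P(position 1→position 2)·P(position 2→position 0)
  = 0.5×0.2 + 0.3×0.5 + 0.2×0.5
  = 0.1000 + 0.1500 + 0.1000 = 0.3500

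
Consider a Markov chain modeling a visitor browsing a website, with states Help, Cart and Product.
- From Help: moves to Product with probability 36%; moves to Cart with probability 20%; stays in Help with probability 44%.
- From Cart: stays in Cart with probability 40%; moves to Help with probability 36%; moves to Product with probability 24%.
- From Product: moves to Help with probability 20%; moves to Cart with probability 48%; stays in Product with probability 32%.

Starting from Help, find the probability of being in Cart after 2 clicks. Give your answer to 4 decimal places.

Sum over the intermediate state after 1 click:
P = P(Help→Help)·P(Help→Cart) + P(Help→Cart)·P(Cart→Cart) + P(Help→Product)·P(Product→Cart)
  = 0.44×0.2 + 0.2×0.4 + 0.36×0.48
  = 0.0880 + 0.0800 + 0.1728 = 0.3408

0.3408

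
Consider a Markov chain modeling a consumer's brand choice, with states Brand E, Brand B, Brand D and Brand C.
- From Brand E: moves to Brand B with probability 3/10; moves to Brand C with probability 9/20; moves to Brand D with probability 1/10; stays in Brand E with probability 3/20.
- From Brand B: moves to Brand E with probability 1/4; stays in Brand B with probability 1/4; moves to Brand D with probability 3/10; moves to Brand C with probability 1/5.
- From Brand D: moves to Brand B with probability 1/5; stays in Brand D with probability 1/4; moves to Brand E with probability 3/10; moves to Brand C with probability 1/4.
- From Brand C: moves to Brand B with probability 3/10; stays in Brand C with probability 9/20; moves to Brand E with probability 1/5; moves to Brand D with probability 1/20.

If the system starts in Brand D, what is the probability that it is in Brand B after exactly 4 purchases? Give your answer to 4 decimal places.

0.2705

Propagate the distribution vector 4 purchases from Brand D.
After 0 purchases: (0.0000, 0.0000, 1.0000, 0.0000)
After 1 purchase: (0.3000, 0.2000, 0.2500, 0.2500)
After 2 purchases: (0.2200, 0.2650, 0.1650, 0.3500)
After 3 purchases: (0.2188, 0.2703, 0.1603, 0.3508)
After 4 purchases: (0.2186, 0.2705, 0.1606, 0.3504)
P(in Brand B after 4 purchases) = 0.2705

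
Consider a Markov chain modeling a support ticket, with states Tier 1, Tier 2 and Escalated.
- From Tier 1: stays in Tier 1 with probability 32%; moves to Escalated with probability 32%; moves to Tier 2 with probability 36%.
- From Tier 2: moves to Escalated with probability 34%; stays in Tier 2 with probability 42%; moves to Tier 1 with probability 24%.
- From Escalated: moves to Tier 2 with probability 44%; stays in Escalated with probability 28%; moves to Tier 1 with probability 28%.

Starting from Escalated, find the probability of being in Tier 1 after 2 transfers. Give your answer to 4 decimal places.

0.2736

Sum over the intermediate state after 1 transfer:
P = P(Escalated→Tier 1)·P(Tier 1→Tier 1) + P(Escalated→Tier 2)·P(Tier 2→Tier 1) + P(Escalated→Escalated)·P(Escalated→Tier 1)
  = 0.28×0.32 + 0.44×0.24 + 0.28×0.28
  = 0.0896 + 0.1056 + 0.0784 = 0.2736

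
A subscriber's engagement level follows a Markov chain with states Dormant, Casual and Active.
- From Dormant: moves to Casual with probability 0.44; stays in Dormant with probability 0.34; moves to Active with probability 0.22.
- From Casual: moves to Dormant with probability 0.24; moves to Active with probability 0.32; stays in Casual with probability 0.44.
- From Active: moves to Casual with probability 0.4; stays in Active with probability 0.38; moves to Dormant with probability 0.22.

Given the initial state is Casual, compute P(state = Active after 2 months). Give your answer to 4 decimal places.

Sum over the intermediate state after 1 month:
P = P(Casual→Dormant)·P(Dormant→Active) + P(Casual→Casual)·P(Casual→Active) + P(Casual→Active)·P(Active→Active)
  = 0.24×0.22 + 0.44×0.32 + 0.32×0.38
  = 0.0528 + 0.1408 + 0.1216 = 0.3152

0.3152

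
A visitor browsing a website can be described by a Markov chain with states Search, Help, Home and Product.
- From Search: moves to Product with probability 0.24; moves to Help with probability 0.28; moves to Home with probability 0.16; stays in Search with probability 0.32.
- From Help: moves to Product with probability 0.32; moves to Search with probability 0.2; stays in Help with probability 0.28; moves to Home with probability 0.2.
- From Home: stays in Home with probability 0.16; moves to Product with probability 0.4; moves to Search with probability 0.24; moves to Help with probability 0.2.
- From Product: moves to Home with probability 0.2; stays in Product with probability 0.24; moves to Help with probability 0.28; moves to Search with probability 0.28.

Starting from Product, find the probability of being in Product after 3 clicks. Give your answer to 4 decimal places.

0.2900

Propagate the distribution vector 3 clicks from Product.
After 0 clicks: (0.0000, 0.0000, 0.0000, 1.0000)
After 1 click: (0.2800, 0.2800, 0.2000, 0.2400)
After 2 clicks: (0.2608, 0.2640, 0.1808, 0.2944)
After 3 clicks: (0.2621, 0.2655, 0.1823, 0.2900)
P(in Product after 3 clicks) = 0.2900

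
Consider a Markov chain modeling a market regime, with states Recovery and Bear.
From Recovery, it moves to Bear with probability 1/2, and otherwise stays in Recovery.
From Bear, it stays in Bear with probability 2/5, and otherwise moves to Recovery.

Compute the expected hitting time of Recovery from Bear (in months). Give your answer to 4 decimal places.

1.6667

Let t(s) be the expected number of months to first reach Recovery from state s, with t(Recovery) = 0. Conditioning on the first month:
t(Bear) = 1 + 0.4·t(Bear)
Solving: t(Bear) = 1.6667.
Expected months from Bear to Recovery: 1.6667.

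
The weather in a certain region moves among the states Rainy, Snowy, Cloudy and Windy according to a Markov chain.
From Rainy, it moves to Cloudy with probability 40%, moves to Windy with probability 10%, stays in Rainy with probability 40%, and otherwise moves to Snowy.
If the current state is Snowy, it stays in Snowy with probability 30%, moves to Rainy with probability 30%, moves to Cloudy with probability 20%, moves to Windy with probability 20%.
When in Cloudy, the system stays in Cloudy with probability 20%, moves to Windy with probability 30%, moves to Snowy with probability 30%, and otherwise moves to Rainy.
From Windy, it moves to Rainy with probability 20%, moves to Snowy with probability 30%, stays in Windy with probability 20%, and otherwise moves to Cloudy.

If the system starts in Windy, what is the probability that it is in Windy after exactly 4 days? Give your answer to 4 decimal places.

Propagate the distribution vector 4 days from Windy.
After 0 days: (0.0000, 0.0000, 0.0000, 1.0000)
After 1 day: (0.2000, 0.3000, 0.3000, 0.2000)
After 2 days: (0.2700, 0.2600, 0.2600, 0.2100)
After 3 days: (0.2800, 0.2460, 0.2750, 0.1990)
After 4 days: (0.2806, 0.2440, 0.2759, 0.1995)
P(in Windy after 4 days) = 0.1995

0.1995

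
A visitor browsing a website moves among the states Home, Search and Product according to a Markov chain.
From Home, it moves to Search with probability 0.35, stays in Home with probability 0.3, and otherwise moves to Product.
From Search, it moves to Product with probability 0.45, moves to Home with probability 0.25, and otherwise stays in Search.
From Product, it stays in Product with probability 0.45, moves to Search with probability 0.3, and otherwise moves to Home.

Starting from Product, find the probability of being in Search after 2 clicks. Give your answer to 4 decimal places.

0.3125

Sum over the intermediate state after 1 click:
P = P(Product→Home)·P(Home→Search) + P(Product→Search)·P(Search→Search) + P(Product→Product)·P(Product→Search)
  = 0.25×0.35 + 0.3×0.3 + 0.45×0.3
  = 0.0875 + 0.0900 + 0.1350 = 0.3125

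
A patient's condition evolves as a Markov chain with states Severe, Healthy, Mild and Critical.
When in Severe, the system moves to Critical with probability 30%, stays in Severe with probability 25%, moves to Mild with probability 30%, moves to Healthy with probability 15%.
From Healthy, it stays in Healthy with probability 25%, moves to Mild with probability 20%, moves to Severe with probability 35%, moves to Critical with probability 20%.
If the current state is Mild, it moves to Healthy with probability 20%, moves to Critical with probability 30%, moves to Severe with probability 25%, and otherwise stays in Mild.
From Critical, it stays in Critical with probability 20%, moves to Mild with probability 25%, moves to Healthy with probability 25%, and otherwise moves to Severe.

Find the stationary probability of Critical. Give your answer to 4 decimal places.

0.2537

Let the stationary distribution be π with π = πP and π_1 + π_2 + π_3 + π_4 = 1.
π_1 = 0.25·π_1 + 0.35·π_2 + 0.25·π_3 + 0.3·π_4
π_2 = 0.15·π_1 + 0.25·π_2 + 0.2·π_3 + 0.25·π_4
π_3 = 0.3·π_1 + 0.2·π_2 + 0.25·π_3 + 0.25·π_4
Solving with the normalization constraint gives π = (0.2836, 0.2090, 0.2537, 0.2537).
So the stationary probability of Critical is 0.2537.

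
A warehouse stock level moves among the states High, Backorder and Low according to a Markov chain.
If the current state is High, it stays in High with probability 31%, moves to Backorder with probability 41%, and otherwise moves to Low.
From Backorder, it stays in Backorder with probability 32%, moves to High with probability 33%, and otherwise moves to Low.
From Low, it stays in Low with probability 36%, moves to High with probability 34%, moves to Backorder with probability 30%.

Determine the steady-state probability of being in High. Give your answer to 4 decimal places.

0.3268

Let the stationary distribution be π with π = πP and π_1 + π_2 + π_3 = 1.
π_1 = 0.31·π_1 + 0.33·π_2 + 0.34·π_3
π_2 = 0.41·π_1 + 0.32·π_2 + 0.3·π_3
Solving with the normalization constraint gives π = (0.3268, 0.3428, 0.3304).
So the stationary probability of High is 0.3268.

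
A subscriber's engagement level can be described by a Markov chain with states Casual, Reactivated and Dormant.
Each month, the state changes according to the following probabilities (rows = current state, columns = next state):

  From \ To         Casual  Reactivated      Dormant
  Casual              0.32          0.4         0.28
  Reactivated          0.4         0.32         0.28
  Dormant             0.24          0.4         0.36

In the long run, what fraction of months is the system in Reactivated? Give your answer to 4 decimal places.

0.3704

Let the stationary distribution be π with π = πP and π_1 + π_2 + π_3 = 1.
π_1 = 0.32·π_1 + 0.4·π_2 + 0.24·π_3
π_2 = 0.4·π_1 + 0.32·π_2 + 0.4·π_3
Solving with the normalization constraint gives π = (0.3253, 0.3704, 0.3043).
So the stationary probability of Reactivated is 0.3704.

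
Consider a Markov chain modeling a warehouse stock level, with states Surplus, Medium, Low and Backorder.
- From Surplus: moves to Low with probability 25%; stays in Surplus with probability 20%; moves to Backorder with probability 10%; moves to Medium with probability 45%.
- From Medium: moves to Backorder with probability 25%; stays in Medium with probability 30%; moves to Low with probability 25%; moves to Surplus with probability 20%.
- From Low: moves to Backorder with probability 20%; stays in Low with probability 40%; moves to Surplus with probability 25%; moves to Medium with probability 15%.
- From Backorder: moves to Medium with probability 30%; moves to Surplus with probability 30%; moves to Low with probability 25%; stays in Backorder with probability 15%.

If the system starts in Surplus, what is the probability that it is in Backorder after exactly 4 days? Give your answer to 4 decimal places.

Propagate the distribution vector 4 days from Surplus.
After 0 days: (1.0000, 0.0000, 0.0000, 0.0000)
After 1 day: (0.2000, 0.4500, 0.2500, 0.1000)
After 2 days: (0.2225, 0.2925, 0.2875, 0.1975)
After 3 days: (0.2341, 0.2903, 0.2931, 0.1825)
After 4 days: (0.2329, 0.2912, 0.2940, 0.1820)
P(in Backorder after 4 days) = 0.1820

0.1820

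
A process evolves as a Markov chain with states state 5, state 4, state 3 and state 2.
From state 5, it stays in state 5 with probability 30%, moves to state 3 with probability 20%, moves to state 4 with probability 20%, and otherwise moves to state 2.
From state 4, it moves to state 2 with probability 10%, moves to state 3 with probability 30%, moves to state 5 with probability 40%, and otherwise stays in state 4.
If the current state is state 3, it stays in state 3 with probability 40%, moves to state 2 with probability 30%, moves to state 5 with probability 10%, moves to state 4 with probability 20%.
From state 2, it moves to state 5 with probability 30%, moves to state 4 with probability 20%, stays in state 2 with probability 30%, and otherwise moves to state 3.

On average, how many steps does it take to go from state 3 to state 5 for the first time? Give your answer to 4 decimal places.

4.7170

Let t(s) be the expected number of steps to first reach state 5 from state s, with t(state 5) = 0. Conditioning on the first step:
t(state 4) = 1 + 0.2·t(state 4) + 0.3·t(state 3) + 0.1·t(state 2)
t(state 3) = 1 + 0.2·t(state 4) + 0.4·t(state 3) + 0.3·t(state 2)
t(state 2) = 1 + 0.2·t(state 4) + 0.2·t(state 3) + 0.3·t(state 2)
Solving: t(state 4) = 3.4906, t(state 3) = 4.7170, t(state 2) = 3.7736.
Expected steps from state 3 to state 5: 4.7170.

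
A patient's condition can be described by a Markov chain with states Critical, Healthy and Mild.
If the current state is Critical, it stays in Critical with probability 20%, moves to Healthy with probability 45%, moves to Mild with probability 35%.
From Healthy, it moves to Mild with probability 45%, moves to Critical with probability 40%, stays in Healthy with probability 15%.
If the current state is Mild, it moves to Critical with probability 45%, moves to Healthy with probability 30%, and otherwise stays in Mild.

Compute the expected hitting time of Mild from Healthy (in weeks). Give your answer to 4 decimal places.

2.4000

Let t(s) be the expected number of weeks to first reach Mild from state s, with t(Mild) = 0. Conditioning on the first week:
t(Critical) = 1 + 0.2·t(Critical) + 0.45·t(Healthy)
t(Healthy) = 1 + 0.4·t(Critical) + 0.15·t(Healthy)
Solving: t(Critical) = 2.6000, t(Healthy) = 2.4000.
Expected weeks from Healthy to Mild: 2.4000.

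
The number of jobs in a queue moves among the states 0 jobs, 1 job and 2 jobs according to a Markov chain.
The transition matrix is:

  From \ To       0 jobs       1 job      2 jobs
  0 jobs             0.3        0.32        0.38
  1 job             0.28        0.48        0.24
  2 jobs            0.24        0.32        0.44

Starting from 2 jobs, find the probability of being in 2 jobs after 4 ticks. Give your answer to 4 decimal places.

0.3479

Propagate the distribution vector 4 ticks from 2 jobs.
After 0 ticks: (0.0000, 0.0000, 1.0000)
After 1 tick: (0.2400, 0.3200, 0.4400)
After 2 ticks: (0.2672, 0.3712, 0.3616)
After 3 ticks: (0.2709, 0.3794, 0.3497)
After 4 ticks: (0.2714, 0.3807, 0.3479)
P(in 2 jobs after 4 ticks) = 0.3479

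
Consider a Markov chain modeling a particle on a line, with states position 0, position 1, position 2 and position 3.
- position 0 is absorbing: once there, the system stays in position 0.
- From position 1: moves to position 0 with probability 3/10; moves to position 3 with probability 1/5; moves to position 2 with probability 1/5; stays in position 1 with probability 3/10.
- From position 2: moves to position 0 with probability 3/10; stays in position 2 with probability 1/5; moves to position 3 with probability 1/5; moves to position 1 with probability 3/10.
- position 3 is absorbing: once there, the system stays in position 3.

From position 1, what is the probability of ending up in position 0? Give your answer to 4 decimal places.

0.6000

Let h(s) be the probability of absorption at position 0 starting from transient state s. Then h(position 0) = 1 and h(position 3) = 0. By first-step analysis:
h(position 1) = 0.3·1 + 0.3·h(position 1) + 0.2·h(position 2) + 0.2·0
h(position 2) = 0.3·1 + 0.3·h(position 1) + 0.2·h(position 2) + 0.2·0
Solving: h(position 1) = 0.6000, h(position 2) = 0.6000.
Starting from position 1, the probability is 0.6000.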